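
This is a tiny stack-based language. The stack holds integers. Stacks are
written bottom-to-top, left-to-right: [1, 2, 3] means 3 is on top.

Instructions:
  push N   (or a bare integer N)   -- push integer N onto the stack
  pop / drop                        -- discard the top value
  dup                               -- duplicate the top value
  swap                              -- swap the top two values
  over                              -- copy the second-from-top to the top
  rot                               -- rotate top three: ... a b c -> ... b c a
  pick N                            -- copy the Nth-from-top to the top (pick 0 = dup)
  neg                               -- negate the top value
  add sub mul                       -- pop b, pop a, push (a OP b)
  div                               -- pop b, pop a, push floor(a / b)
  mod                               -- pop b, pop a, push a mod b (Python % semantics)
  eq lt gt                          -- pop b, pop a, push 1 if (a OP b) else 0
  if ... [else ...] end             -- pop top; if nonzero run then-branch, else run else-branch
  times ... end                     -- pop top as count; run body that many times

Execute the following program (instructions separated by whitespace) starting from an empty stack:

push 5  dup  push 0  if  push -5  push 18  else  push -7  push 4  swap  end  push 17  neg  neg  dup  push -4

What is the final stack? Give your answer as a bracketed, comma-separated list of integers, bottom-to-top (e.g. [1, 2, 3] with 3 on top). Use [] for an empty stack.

Answer: [5, 5, 4, -7, 17, 17, -4]

Derivation:
After 'push 5': [5]
After 'dup': [5, 5]
After 'push 0': [5, 5, 0]
After 'if': [5, 5]
After 'push -7': [5, 5, -7]
After 'push 4': [5, 5, -7, 4]
After 'swap': [5, 5, 4, -7]
After 'push 17': [5, 5, 4, -7, 17]
After 'neg': [5, 5, 4, -7, -17]
After 'neg': [5, 5, 4, -7, 17]
After 'dup': [5, 5, 4, -7, 17, 17]
After 'push -4': [5, 5, 4, -7, 17, 17, -4]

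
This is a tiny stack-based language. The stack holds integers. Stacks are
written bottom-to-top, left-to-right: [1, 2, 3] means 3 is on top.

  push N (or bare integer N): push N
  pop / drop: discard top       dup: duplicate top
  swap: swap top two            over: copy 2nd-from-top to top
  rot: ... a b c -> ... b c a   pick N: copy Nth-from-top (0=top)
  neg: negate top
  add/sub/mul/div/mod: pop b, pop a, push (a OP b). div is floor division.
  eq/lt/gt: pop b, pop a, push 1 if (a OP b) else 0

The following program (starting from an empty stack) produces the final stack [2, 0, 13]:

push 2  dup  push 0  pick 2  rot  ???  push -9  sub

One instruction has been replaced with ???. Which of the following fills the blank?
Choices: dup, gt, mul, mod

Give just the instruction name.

Stack before ???: [2, 0, 2, 2]
Stack after ???:  [2, 0, 4]
Checking each choice:
  dup: produces [2, 0, 2, 2, 11]
  gt: produces [2, 0, 9]
  mul: MATCH
  mod: produces [2, 0, 9]


Answer: mul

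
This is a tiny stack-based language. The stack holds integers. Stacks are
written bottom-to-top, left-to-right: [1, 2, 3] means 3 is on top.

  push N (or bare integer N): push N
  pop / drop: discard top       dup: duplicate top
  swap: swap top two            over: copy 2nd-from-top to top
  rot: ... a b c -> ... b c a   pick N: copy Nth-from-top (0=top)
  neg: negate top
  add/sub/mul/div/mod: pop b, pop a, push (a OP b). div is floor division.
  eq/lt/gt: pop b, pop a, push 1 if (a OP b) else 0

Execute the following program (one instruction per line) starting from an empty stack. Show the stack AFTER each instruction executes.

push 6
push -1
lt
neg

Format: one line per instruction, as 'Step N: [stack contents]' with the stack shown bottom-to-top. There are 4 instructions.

Step 1: [6]
Step 2: [6, -1]
Step 3: [0]
Step 4: [0]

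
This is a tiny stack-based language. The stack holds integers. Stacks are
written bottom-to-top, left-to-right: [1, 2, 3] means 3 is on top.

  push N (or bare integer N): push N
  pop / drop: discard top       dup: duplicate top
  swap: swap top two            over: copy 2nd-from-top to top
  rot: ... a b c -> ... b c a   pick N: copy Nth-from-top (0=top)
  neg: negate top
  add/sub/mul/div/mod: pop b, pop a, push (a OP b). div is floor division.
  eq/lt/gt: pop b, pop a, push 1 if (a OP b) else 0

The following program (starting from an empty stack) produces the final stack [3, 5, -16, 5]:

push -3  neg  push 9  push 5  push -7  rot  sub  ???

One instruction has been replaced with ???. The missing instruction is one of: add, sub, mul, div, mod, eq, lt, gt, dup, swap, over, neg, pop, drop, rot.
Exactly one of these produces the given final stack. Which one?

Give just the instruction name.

Stack before ???: [3, 5, -16]
Stack after ???:  [3, 5, -16, 5]
The instruction that transforms [3, 5, -16] -> [3, 5, -16, 5] is: over

Answer: over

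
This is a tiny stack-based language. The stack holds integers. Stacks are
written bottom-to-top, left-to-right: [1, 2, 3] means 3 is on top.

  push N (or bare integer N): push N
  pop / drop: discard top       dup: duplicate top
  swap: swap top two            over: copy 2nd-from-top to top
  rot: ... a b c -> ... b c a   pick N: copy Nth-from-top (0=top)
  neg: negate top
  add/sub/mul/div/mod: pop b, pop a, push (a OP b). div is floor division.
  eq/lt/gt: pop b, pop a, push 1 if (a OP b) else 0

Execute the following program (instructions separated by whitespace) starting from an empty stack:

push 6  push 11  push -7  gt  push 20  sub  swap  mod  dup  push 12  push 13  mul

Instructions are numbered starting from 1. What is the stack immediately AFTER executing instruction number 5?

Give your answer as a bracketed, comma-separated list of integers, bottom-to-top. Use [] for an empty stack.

Step 1 ('push 6'): [6]
Step 2 ('push 11'): [6, 11]
Step 3 ('push -7'): [6, 11, -7]
Step 4 ('gt'): [6, 1]
Step 5 ('push 20'): [6, 1, 20]

Answer: [6, 1, 20]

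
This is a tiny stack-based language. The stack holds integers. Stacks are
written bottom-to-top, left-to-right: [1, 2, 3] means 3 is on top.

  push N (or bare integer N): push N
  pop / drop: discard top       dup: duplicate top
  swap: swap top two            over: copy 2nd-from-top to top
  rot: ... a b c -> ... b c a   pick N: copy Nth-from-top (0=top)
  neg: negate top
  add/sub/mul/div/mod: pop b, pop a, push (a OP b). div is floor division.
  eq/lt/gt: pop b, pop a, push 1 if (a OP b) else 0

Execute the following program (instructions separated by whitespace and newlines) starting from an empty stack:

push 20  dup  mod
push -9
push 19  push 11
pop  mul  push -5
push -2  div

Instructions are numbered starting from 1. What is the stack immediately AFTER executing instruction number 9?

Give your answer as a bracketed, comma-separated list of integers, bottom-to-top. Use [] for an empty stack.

Answer: [0, -171, -5]

Derivation:
Step 1 ('push 20'): [20]
Step 2 ('dup'): [20, 20]
Step 3 ('mod'): [0]
Step 4 ('push -9'): [0, -9]
Step 5 ('push 19'): [0, -9, 19]
Step 6 ('push 11'): [0, -9, 19, 11]
Step 7 ('pop'): [0, -9, 19]
Step 8 ('mul'): [0, -171]
Step 9 ('push -5'): [0, -171, -5]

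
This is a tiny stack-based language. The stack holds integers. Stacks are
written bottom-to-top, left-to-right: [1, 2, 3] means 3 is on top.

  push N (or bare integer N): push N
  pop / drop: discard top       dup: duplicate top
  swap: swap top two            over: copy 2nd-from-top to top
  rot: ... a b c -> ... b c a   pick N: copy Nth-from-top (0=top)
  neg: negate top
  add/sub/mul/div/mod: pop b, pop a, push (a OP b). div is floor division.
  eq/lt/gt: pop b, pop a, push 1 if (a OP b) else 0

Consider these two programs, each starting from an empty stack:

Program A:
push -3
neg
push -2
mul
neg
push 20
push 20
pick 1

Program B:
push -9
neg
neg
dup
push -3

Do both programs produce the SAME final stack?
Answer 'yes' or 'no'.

Answer: no

Derivation:
Program A trace:
  After 'push -3': [-3]
  After 'neg': [3]
  After 'push -2': [3, -2]
  After 'mul': [-6]
  After 'neg': [6]
  After 'push 20': [6, 20]
  After 'push 20': [6, 20, 20]
  After 'pick 1': [6, 20, 20, 20]
Program A final stack: [6, 20, 20, 20]

Program B trace:
  After 'push -9': [-9]
  After 'neg': [9]
  After 'neg': [-9]
  After 'dup': [-9, -9]
  After 'push -3': [-9, -9, -3]
Program B final stack: [-9, -9, -3]
Same: no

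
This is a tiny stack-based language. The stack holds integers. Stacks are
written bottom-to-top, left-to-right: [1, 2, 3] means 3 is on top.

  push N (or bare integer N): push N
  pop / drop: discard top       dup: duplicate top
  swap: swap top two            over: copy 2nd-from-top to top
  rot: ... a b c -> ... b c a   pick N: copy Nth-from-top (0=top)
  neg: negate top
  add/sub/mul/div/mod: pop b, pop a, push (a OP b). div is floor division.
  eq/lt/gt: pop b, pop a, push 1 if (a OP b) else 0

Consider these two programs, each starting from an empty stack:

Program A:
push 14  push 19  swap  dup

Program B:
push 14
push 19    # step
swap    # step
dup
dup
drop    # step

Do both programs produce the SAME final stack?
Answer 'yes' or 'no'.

Answer: yes

Derivation:
Program A trace:
  After 'push 14': [14]
  After 'push 19': [14, 19]
  After 'swap': [19, 14]
  After 'dup': [19, 14, 14]
Program A final stack: [19, 14, 14]

Program B trace:
  After 'push 14': [14]
  After 'push 19': [14, 19]
  After 'swap': [19, 14]
  After 'dup': [19, 14, 14]
  After 'dup': [19, 14, 14, 14]
  After 'drop': [19, 14, 14]
Program B final stack: [19, 14, 14]
Same: yes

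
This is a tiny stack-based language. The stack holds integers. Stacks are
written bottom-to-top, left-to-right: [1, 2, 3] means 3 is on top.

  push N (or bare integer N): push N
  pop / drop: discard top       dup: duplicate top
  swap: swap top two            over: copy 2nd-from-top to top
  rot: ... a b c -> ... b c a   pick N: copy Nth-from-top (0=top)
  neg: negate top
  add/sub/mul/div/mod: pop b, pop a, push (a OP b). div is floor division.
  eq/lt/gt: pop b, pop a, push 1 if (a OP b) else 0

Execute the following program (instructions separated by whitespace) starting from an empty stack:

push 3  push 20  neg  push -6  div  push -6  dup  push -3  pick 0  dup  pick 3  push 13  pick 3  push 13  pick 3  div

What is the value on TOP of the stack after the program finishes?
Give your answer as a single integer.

After 'push 3': [3]
After 'push 20': [3, 20]
After 'neg': [3, -20]
After 'push -6': [3, -20, -6]
After 'div': [3, 3]
After 'push -6': [3, 3, -6]
After 'dup': [3, 3, -6, -6]
After 'push -3': [3, 3, -6, -6, -3]
After 'pick 0': [3, 3, -6, -6, -3, -3]
After 'dup': [3, 3, -6, -6, -3, -3, -3]
After 'pick 3': [3, 3, -6, -6, -3, -3, -3, -6]
After 'push 13': [3, 3, -6, -6, -3, -3, -3, -6, 13]
After 'pick 3': [3, 3, -6, -6, -3, -3, -3, -6, 13, -3]
After 'push 13': [3, 3, -6, -6, -3, -3, -3, -6, 13, -3, 13]
After 'pick 3': [3, 3, -6, -6, -3, -3, -3, -6, 13, -3, 13, -6]
After 'div': [3, 3, -6, -6, -3, -3, -3, -6, 13, -3, -3]

Answer: -3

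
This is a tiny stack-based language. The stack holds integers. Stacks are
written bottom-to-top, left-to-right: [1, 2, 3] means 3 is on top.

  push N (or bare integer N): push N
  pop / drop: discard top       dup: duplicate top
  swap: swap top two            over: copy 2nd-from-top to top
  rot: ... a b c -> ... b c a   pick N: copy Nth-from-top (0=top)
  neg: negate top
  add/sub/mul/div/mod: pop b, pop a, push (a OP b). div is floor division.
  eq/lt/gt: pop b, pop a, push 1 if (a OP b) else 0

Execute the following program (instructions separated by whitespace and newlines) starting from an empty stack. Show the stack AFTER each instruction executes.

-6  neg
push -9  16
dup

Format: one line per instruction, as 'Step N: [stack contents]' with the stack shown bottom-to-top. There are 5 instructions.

Step 1: [-6]
Step 2: [6]
Step 3: [6, -9]
Step 4: [6, -9, 16]
Step 5: [6, -9, 16, 16]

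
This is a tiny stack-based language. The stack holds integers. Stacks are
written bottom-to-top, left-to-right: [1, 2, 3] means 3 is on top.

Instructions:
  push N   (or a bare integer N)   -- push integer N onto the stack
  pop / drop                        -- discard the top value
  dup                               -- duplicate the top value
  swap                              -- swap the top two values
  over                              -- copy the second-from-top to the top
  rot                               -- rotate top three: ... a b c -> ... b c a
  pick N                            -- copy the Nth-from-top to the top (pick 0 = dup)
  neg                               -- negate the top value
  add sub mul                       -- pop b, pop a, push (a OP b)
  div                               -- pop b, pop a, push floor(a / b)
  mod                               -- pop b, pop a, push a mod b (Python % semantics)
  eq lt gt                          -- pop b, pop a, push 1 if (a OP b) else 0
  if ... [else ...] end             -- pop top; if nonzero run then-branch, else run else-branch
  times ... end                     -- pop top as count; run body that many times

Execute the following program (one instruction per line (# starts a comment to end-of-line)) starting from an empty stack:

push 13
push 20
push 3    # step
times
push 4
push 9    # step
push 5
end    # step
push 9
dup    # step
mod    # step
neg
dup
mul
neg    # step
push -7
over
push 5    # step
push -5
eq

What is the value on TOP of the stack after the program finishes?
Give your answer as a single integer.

Answer: 0

Derivation:
After 'push 13': [13]
After 'push 20': [13, 20]
After 'push 3': [13, 20, 3]
After 'times': [13, 20]
After 'push 4': [13, 20, 4]
After 'push 9': [13, 20, 4, 9]
After 'push 5': [13, 20, 4, 9, 5]
After 'push 4': [13, 20, 4, 9, 5, 4]
After 'push 9': [13, 20, 4, 9, 5, 4, 9]
After 'push 5': [13, 20, 4, 9, 5, 4, 9, 5]
  ...
After 'mod': [13, 20, 4, 9, 5, 4, 9, 5, 4, 9, 5, 0]
After 'neg': [13, 20, 4, 9, 5, 4, 9, 5, 4, 9, 5, 0]
After 'dup': [13, 20, 4, 9, 5, 4, 9, 5, 4, 9, 5, 0, 0]
After 'mul': [13, 20, 4, 9, 5, 4, 9, 5, 4, 9, 5, 0]
After 'neg': [13, 20, 4, 9, 5, 4, 9, 5, 4, 9, 5, 0]
After 'push -7': [13, 20, 4, 9, 5, 4, 9, 5, 4, 9, 5, 0, -7]
After 'over': [13, 20, 4, 9, 5, 4, 9, 5, 4, 9, 5, 0, -7, 0]
After 'push 5': [13, 20, 4, 9, 5, 4, 9, 5, 4, 9, 5, 0, -7, 0, 5]
After 'push -5': [13, 20, 4, 9, 5, 4, 9, 5, 4, 9, 5, 0, -7, 0, 5, -5]
After 'eq': [13, 20, 4, 9, 5, 4, 9, 5, 4, 9, 5, 0, -7, 0, 0]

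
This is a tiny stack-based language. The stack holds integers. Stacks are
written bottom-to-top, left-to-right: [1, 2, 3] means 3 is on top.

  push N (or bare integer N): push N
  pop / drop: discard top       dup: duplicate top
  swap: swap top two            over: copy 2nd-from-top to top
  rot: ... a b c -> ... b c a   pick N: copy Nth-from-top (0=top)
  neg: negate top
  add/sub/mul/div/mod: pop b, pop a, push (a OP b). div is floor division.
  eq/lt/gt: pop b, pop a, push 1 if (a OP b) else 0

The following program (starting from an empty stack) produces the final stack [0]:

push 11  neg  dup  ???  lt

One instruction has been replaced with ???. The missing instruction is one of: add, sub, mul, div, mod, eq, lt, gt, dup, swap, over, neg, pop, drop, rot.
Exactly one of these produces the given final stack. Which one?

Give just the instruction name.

Answer: swap

Derivation:
Stack before ???: [-11, -11]
Stack after ???:  [-11, -11]
The instruction that transforms [-11, -11] -> [-11, -11] is: swap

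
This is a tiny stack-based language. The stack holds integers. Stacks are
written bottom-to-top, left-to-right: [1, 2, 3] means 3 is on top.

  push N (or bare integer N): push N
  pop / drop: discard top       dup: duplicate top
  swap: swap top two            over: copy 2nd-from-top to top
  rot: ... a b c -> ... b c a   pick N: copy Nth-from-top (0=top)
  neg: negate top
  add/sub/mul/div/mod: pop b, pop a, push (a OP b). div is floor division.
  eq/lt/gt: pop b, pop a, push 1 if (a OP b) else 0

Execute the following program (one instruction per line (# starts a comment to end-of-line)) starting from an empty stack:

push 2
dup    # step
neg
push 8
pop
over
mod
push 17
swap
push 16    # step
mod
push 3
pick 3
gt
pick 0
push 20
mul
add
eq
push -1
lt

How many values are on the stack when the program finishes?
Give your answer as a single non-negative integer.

Answer: 3

Derivation:
After 'push 2': stack = [2] (depth 1)
After 'dup': stack = [2, 2] (depth 2)
After 'neg': stack = [2, -2] (depth 2)
After 'push 8': stack = [2, -2, 8] (depth 3)
After 'pop': stack = [2, -2] (depth 2)
After 'over': stack = [2, -2, 2] (depth 3)
After 'mod': stack = [2, 0] (depth 2)
After 'push 17': stack = [2, 0, 17] (depth 3)
After 'swap': stack = [2, 17, 0] (depth 3)
After 'push 16': stack = [2, 17, 0, 16] (depth 4)
  ...
After 'push 3': stack = [2, 17, 0, 3] (depth 4)
After 'pick 3': stack = [2, 17, 0, 3, 2] (depth 5)
After 'gt': stack = [2, 17, 0, 1] (depth 4)
After 'pick 0': stack = [2, 17, 0, 1, 1] (depth 5)
After 'push 20': stack = [2, 17, 0, 1, 1, 20] (depth 6)
After 'mul': stack = [2, 17, 0, 1, 20] (depth 5)
After 'add': stack = [2, 17, 0, 21] (depth 4)
After 'eq': stack = [2, 17, 0] (depth 3)
After 'push -1': stack = [2, 17, 0, -1] (depth 4)
After 'lt': stack = [2, 17, 0] (depth 3)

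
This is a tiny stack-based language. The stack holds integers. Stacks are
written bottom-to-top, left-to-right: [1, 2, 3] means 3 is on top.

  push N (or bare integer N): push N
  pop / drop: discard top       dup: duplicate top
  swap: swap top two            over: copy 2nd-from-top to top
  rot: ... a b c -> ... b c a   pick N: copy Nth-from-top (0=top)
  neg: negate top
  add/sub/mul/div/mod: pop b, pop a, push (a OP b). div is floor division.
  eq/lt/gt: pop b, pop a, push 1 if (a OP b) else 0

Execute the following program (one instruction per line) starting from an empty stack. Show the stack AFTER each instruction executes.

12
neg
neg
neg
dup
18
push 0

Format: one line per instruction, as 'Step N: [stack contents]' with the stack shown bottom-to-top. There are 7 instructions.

Step 1: [12]
Step 2: [-12]
Step 3: [12]
Step 4: [-12]
Step 5: [-12, -12]
Step 6: [-12, -12, 18]
Step 7: [-12, -12, 18, 0]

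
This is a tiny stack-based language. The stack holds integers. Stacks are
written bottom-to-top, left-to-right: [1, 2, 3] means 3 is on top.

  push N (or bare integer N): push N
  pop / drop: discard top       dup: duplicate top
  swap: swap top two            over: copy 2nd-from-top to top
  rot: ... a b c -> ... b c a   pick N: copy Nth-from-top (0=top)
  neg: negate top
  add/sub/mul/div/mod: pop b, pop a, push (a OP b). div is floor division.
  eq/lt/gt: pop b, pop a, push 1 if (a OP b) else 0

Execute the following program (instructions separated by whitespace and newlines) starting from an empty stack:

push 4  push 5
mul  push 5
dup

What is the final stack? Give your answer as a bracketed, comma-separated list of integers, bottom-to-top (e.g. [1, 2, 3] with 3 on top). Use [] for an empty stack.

Answer: [20, 5, 5]

Derivation:
After 'push 4': [4]
After 'push 5': [4, 5]
After 'mul': [20]
After 'push 5': [20, 5]
After 'dup': [20, 5, 5]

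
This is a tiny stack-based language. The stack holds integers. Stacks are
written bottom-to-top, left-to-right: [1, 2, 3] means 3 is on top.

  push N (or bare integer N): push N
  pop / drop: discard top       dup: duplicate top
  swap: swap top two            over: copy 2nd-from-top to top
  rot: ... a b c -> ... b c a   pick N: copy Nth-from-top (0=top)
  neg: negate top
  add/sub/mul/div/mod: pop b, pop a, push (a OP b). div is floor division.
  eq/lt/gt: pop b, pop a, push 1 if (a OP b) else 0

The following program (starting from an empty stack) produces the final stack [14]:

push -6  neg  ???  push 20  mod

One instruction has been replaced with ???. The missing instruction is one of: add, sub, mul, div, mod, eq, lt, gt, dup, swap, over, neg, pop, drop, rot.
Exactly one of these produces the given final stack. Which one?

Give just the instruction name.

Answer: neg

Derivation:
Stack before ???: [6]
Stack after ???:  [-6]
The instruction that transforms [6] -> [-6] is: neg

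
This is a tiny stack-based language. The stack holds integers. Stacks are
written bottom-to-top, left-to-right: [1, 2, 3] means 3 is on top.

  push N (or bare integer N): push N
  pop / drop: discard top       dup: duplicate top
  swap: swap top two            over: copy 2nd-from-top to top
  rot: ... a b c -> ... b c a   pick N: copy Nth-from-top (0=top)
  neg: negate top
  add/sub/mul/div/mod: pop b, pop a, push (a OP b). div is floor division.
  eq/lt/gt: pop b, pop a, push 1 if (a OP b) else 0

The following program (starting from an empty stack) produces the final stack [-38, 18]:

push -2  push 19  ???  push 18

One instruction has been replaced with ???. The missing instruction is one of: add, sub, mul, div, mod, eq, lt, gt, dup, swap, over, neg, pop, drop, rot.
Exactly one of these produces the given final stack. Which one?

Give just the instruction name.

Answer: mul

Derivation:
Stack before ???: [-2, 19]
Stack after ???:  [-38]
The instruction that transforms [-2, 19] -> [-38] is: mul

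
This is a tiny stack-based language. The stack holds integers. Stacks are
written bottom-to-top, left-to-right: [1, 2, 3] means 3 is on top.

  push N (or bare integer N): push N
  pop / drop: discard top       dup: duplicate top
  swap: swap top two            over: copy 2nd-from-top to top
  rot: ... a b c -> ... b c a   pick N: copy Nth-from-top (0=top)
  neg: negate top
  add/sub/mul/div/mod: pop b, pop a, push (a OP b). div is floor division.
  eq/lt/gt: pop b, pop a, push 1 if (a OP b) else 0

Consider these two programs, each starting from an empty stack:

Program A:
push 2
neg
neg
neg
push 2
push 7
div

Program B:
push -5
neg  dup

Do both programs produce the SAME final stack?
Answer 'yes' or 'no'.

Program A trace:
  After 'push 2': [2]
  After 'neg': [-2]
  After 'neg': [2]
  After 'neg': [-2]
  After 'push 2': [-2, 2]
  After 'push 7': [-2, 2, 7]
  After 'div': [-2, 0]
Program A final stack: [-2, 0]

Program B trace:
  After 'push -5': [-5]
  After 'neg': [5]
  After 'dup': [5, 5]
Program B final stack: [5, 5]
Same: no

Answer: no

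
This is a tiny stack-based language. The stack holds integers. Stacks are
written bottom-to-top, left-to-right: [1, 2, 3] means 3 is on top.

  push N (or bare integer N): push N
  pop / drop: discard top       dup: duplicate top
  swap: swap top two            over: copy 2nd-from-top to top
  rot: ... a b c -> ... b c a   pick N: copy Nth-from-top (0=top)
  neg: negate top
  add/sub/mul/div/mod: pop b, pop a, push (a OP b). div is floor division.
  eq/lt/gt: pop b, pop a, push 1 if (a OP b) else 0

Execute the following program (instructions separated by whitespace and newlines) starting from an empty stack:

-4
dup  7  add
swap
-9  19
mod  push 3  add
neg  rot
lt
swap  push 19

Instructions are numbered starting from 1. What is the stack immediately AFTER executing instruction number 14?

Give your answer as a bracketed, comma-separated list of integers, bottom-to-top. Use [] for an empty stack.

Step 1 ('-4'): [-4]
Step 2 ('dup'): [-4, -4]
Step 3 ('7'): [-4, -4, 7]
Step 4 ('add'): [-4, 3]
Step 5 ('swap'): [3, -4]
Step 6 ('-9'): [3, -4, -9]
Step 7 ('19'): [3, -4, -9, 19]
Step 8 ('mod'): [3, -4, 10]
Step 9 ('push 3'): [3, -4, 10, 3]
Step 10 ('add'): [3, -4, 13]
Step 11 ('neg'): [3, -4, -13]
Step 12 ('rot'): [-4, -13, 3]
Step 13 ('lt'): [-4, 1]
Step 14 ('swap'): [1, -4]

Answer: [1, -4]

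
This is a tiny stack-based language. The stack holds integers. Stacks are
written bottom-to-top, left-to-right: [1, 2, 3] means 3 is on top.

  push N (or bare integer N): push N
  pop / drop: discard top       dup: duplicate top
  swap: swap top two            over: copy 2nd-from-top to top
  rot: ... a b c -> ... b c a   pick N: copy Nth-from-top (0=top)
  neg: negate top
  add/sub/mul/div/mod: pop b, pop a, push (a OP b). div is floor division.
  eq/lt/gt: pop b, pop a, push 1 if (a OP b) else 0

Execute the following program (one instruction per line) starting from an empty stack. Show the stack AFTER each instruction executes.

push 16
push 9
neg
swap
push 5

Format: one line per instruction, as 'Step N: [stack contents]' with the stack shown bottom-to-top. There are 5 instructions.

Step 1: [16]
Step 2: [16, 9]
Step 3: [16, -9]
Step 4: [-9, 16]
Step 5: [-9, 16, 5]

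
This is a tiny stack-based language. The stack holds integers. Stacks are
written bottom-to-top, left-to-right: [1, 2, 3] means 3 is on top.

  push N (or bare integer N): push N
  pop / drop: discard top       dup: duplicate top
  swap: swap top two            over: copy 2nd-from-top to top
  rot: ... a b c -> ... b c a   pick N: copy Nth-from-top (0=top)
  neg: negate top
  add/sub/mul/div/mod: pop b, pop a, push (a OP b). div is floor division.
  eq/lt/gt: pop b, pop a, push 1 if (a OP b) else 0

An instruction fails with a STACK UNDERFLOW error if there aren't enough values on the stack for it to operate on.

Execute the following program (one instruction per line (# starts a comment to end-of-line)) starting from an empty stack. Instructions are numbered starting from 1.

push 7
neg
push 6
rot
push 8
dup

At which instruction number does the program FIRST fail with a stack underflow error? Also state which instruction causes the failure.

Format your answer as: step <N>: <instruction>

Step 1 ('push 7'): stack = [7], depth = 1
Step 2 ('neg'): stack = [-7], depth = 1
Step 3 ('push 6'): stack = [-7, 6], depth = 2
Step 4 ('rot'): needs 3 value(s) but depth is 2 — STACK UNDERFLOW

Answer: step 4: rot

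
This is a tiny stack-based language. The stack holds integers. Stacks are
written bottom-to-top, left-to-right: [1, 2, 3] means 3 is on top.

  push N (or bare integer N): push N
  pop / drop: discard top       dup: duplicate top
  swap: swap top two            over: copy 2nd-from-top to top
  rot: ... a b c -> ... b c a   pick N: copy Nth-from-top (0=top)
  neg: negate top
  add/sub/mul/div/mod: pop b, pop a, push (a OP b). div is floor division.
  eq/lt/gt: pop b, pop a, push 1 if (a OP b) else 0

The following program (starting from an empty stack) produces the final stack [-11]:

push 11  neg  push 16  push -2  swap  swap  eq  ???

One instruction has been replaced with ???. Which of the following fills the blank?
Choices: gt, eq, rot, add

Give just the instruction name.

Answer: add

Derivation:
Stack before ???: [-11, 0]
Stack after ???:  [-11]
Checking each choice:
  gt: produces [0]
  eq: produces [0]
  rot: stack underflow (need 3, have 2)
  add: MATCH


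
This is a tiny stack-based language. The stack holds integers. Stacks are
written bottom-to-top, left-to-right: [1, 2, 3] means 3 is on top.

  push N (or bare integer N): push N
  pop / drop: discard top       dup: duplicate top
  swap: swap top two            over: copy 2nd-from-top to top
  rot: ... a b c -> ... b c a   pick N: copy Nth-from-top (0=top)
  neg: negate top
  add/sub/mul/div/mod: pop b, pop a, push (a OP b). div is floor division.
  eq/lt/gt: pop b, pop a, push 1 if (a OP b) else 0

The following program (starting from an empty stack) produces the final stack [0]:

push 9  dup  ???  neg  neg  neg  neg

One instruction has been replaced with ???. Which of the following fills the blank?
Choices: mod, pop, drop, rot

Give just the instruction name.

Answer: mod

Derivation:
Stack before ???: [9, 9]
Stack after ???:  [0]
Checking each choice:
  mod: MATCH
  pop: produces [9]
  drop: produces [9]
  rot: stack underflow (need 3, have 2)


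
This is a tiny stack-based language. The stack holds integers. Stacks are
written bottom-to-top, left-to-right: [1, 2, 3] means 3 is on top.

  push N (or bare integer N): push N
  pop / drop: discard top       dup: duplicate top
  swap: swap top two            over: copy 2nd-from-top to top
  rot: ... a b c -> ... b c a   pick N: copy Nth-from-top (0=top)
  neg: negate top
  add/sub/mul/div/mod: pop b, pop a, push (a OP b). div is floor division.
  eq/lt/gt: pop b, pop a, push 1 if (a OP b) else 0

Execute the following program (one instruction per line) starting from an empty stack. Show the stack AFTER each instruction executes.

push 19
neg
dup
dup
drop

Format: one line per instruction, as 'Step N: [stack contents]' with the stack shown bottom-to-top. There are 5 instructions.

Step 1: [19]
Step 2: [-19]
Step 3: [-19, -19]
Step 4: [-19, -19, -19]
Step 5: [-19, -19]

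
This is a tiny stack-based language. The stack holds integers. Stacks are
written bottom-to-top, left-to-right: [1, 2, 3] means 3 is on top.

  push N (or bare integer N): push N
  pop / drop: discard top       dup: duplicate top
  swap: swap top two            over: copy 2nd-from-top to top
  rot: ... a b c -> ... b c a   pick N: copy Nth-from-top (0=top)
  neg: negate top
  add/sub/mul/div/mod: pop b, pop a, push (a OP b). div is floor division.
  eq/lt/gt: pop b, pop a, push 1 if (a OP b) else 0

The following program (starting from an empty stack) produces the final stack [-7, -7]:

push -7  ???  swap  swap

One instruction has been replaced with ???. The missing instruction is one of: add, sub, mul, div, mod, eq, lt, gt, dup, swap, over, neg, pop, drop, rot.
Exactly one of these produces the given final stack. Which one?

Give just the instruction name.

Answer: dup

Derivation:
Stack before ???: [-7]
Stack after ???:  [-7, -7]
The instruction that transforms [-7] -> [-7, -7] is: dup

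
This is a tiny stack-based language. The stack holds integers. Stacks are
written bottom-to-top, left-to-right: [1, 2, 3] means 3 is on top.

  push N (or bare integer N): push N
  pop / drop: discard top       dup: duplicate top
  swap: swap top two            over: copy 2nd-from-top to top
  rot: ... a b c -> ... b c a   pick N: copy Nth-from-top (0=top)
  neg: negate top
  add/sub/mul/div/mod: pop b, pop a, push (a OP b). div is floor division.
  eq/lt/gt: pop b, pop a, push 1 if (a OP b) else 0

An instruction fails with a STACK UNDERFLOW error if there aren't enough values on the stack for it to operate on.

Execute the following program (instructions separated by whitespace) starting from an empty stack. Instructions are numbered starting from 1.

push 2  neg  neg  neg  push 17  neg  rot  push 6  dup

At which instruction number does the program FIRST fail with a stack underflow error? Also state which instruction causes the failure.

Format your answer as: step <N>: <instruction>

Step 1 ('push 2'): stack = [2], depth = 1
Step 2 ('neg'): stack = [-2], depth = 1
Step 3 ('neg'): stack = [2], depth = 1
Step 4 ('neg'): stack = [-2], depth = 1
Step 5 ('push 17'): stack = [-2, 17], depth = 2
Step 6 ('neg'): stack = [-2, -17], depth = 2
Step 7 ('rot'): needs 3 value(s) but depth is 2 — STACK UNDERFLOW

Answer: step 7: rot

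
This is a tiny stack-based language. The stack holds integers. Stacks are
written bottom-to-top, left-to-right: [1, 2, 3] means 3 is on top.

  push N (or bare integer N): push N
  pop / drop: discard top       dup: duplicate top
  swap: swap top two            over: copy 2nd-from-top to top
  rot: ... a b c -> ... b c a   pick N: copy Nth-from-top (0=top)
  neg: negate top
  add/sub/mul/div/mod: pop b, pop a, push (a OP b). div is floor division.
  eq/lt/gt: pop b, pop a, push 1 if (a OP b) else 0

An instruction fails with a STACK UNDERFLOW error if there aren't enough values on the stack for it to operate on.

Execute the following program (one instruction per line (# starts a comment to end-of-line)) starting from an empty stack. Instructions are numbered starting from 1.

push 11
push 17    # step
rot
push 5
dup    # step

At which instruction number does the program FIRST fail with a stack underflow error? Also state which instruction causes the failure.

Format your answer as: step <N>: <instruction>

Answer: step 3: rot

Derivation:
Step 1 ('push 11'): stack = [11], depth = 1
Step 2 ('push 17'): stack = [11, 17], depth = 2
Step 3 ('rot'): needs 3 value(s) but depth is 2 — STACK UNDERFLOW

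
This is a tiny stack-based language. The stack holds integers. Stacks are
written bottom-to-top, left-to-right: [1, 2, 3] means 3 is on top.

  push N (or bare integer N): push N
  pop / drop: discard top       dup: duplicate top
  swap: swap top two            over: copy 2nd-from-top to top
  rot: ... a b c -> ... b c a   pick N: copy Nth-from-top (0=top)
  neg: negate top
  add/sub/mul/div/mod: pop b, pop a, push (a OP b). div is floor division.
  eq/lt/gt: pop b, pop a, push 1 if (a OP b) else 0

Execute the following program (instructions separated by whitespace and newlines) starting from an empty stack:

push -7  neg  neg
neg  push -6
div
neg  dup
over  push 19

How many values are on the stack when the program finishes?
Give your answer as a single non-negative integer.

Answer: 4

Derivation:
After 'push -7': stack = [-7] (depth 1)
After 'neg': stack = [7] (depth 1)
After 'neg': stack = [-7] (depth 1)
After 'neg': stack = [7] (depth 1)
After 'push -6': stack = [7, -6] (depth 2)
After 'div': stack = [-2] (depth 1)
After 'neg': stack = [2] (depth 1)
After 'dup': stack = [2, 2] (depth 2)
After 'over': stack = [2, 2, 2] (depth 3)
After 'push 19': stack = [2, 2, 2, 19] (depth 4)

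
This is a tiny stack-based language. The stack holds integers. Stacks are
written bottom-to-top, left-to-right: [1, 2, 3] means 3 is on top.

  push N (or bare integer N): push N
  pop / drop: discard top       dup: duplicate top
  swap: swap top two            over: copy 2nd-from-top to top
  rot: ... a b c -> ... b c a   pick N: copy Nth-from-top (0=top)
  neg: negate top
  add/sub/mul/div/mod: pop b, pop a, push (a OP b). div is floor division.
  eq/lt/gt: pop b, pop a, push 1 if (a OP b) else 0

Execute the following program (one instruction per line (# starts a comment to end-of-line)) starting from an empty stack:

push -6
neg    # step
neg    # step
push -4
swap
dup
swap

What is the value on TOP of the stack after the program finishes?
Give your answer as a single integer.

Answer: -6

Derivation:
After 'push -6': [-6]
After 'neg': [6]
After 'neg': [-6]
After 'push -4': [-6, -4]
After 'swap': [-4, -6]
After 'dup': [-4, -6, -6]
After 'swap': [-4, -6, -6]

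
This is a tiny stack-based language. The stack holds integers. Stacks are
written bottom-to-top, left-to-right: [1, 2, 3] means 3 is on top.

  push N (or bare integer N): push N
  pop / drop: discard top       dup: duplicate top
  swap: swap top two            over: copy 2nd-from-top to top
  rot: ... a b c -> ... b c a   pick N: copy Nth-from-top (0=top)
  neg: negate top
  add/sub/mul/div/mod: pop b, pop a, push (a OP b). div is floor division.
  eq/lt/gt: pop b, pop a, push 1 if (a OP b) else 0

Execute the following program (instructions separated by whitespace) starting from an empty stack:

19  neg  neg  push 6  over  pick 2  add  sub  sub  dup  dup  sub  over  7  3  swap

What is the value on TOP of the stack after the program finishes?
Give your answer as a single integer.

Answer: 7

Derivation:
After 'push 19': [19]
After 'neg': [-19]
After 'neg': [19]
After 'push 6': [19, 6]
After 'over': [19, 6, 19]
After 'pick 2': [19, 6, 19, 19]
After 'add': [19, 6, 38]
After 'sub': [19, -32]
After 'sub': [51]
After 'dup': [51, 51]
After 'dup': [51, 51, 51]
After 'sub': [51, 0]
After 'over': [51, 0, 51]
After 'push 7': [51, 0, 51, 7]
After 'push 3': [51, 0, 51, 7, 3]
After 'swap': [51, 0, 51, 3, 7]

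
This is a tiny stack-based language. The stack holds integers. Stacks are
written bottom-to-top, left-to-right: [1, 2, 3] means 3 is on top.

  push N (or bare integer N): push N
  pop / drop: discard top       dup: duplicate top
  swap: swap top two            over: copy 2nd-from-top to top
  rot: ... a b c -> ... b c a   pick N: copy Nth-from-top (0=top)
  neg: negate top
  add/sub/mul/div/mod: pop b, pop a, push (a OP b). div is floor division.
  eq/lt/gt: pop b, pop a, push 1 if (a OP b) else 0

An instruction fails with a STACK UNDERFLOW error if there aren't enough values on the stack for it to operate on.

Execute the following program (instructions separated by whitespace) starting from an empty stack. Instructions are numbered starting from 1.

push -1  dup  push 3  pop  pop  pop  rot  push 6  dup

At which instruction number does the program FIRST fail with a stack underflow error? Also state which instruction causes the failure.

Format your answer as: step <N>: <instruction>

Step 1 ('push -1'): stack = [-1], depth = 1
Step 2 ('dup'): stack = [-1, -1], depth = 2
Step 3 ('push 3'): stack = [-1, -1, 3], depth = 3
Step 4 ('pop'): stack = [-1, -1], depth = 2
Step 5 ('pop'): stack = [-1], depth = 1
Step 6 ('pop'): stack = [], depth = 0
Step 7 ('rot'): needs 3 value(s) but depth is 0 — STACK UNDERFLOW

Answer: step 7: rot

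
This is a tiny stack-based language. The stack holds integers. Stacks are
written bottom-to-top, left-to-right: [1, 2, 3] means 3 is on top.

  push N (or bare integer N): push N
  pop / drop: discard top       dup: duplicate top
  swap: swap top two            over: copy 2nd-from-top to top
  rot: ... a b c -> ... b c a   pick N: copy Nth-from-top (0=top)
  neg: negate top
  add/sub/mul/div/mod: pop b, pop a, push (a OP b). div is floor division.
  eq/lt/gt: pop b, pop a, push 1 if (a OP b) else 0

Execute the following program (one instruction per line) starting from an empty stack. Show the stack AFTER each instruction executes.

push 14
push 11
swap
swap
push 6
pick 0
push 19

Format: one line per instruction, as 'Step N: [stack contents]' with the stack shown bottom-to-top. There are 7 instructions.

Step 1: [14]
Step 2: [14, 11]
Step 3: [11, 14]
Step 4: [14, 11]
Step 5: [14, 11, 6]
Step 6: [14, 11, 6, 6]
Step 7: [14, 11, 6, 6, 19]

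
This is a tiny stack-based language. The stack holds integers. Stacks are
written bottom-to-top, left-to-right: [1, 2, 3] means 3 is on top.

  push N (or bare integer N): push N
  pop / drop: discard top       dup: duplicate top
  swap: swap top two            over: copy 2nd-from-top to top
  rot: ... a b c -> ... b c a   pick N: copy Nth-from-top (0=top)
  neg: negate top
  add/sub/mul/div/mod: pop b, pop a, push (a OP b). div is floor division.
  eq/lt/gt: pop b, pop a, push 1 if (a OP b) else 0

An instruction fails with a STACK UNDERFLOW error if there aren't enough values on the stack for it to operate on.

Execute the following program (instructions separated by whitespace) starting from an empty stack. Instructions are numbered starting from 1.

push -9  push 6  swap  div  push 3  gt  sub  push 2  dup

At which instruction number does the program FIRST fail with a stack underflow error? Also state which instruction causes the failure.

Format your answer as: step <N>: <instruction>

Answer: step 7: sub

Derivation:
Step 1 ('push -9'): stack = [-9], depth = 1
Step 2 ('push 6'): stack = [-9, 6], depth = 2
Step 3 ('swap'): stack = [6, -9], depth = 2
Step 4 ('div'): stack = [-1], depth = 1
Step 5 ('push 3'): stack = [-1, 3], depth = 2
Step 6 ('gt'): stack = [0], depth = 1
Step 7 ('sub'): needs 2 value(s) but depth is 1 — STACK UNDERFLOW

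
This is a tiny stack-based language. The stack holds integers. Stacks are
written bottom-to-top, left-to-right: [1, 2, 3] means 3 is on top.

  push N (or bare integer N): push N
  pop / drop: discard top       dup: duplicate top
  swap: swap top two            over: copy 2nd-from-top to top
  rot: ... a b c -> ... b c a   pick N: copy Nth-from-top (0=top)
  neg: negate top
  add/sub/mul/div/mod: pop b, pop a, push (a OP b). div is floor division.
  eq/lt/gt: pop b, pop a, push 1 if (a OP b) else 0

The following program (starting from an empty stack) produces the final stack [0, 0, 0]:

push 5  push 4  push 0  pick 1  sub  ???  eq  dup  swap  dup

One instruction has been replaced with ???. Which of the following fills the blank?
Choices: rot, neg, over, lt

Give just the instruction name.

Stack before ???: [5, 4, -4]
Stack after ???:  [5, 0]
Checking each choice:
  rot: produces [4, 0, 0, 0]
  neg: produces [5, 1, 1, 1]
  over: produces [5, 4, 0, 0, 0]
  lt: MATCH


Answer: lt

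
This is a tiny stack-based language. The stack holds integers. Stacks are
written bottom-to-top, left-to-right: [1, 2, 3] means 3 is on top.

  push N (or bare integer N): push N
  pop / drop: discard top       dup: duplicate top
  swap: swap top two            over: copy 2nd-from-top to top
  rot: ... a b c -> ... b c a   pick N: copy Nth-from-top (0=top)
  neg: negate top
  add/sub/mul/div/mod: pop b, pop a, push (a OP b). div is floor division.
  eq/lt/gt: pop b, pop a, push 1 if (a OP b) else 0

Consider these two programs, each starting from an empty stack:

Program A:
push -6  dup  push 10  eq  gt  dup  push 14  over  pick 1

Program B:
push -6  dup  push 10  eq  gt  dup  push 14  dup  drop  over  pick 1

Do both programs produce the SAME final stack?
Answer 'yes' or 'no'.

Program A trace:
  After 'push -6': [-6]
  After 'dup': [-6, -6]
  After 'push 10': [-6, -6, 10]
  After 'eq': [-6, 0]
  After 'gt': [0]
  After 'dup': [0, 0]
  After 'push 14': [0, 0, 14]
  After 'over': [0, 0, 14, 0]
  After 'pick 1': [0, 0, 14, 0, 14]
Program A final stack: [0, 0, 14, 0, 14]

Program B trace:
  After 'push -6': [-6]
  After 'dup': [-6, -6]
  After 'push 10': [-6, -6, 10]
  After 'eq': [-6, 0]
  After 'gt': [0]
  After 'dup': [0, 0]
  After 'push 14': [0, 0, 14]
  After 'dup': [0, 0, 14, 14]
  After 'drop': [0, 0, 14]
  After 'over': [0, 0, 14, 0]
  After 'pick 1': [0, 0, 14, 0, 14]
Program B final stack: [0, 0, 14, 0, 14]
Same: yes

Answer: yes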